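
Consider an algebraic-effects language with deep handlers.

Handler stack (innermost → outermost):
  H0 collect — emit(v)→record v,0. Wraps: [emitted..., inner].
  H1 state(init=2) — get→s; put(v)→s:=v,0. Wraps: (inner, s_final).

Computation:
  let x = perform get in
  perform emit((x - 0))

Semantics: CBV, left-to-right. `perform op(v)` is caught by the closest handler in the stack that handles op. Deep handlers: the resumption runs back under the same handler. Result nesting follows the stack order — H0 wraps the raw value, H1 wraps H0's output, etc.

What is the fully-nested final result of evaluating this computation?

Evaluation trace:
get @ H1 ⇒ 2
emit(2) @ H0 ⇒ out+=2
H0 returns [2, 0]
H1 returns ([2, 0], 2)
= ([2, 0], 2)

Answer: ([2, 0], 2)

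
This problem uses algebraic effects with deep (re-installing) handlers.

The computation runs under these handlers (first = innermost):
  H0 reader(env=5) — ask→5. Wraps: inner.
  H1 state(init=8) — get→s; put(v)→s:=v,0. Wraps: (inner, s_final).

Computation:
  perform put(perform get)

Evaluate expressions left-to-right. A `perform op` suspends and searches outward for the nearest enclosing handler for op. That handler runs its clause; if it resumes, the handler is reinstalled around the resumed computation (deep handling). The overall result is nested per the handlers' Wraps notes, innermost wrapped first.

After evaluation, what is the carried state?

Answer: 8

Step-by-step:
get @ H1 ⇒ 8
put(8) @ H1 ⇒ s:=8
H0 returns 0
H1 returns (0, 8)
= (0, 8)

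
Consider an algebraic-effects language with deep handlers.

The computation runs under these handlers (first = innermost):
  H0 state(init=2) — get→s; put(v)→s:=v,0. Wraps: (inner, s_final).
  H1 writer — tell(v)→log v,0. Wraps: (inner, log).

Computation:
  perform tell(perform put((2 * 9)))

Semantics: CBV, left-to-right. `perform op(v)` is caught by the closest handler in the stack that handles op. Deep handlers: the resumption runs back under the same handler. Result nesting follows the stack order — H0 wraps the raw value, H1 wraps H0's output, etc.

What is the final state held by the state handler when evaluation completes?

Answer: 18

Evaluation trace:
put(18) @ H0 ⇒ s:=18
tell(0) @ H1 ⇒ log+=0
H0 returns (0, 18)
H1 returns ((0, 18), (0))
= ((0, 18), (0))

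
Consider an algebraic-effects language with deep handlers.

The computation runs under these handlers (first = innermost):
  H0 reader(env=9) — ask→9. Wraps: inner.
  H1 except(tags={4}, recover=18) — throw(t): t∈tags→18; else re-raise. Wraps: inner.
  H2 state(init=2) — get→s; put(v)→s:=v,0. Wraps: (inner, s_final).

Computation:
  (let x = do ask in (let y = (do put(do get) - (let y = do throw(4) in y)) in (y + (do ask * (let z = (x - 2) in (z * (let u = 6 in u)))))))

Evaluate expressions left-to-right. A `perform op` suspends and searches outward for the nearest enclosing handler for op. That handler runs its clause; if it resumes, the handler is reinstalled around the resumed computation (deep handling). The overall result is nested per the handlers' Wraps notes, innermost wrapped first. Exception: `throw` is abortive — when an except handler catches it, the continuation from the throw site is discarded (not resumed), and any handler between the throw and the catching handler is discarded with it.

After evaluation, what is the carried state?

Working:
ask @ H0 ⇒ 9
get @ H2 ⇒ 2
put(2) @ H2 ⇒ s:=2
throw(4) @ H1 caught ⇒ 18
H2 returns (18, 2)
= (18, 2)

Answer: 2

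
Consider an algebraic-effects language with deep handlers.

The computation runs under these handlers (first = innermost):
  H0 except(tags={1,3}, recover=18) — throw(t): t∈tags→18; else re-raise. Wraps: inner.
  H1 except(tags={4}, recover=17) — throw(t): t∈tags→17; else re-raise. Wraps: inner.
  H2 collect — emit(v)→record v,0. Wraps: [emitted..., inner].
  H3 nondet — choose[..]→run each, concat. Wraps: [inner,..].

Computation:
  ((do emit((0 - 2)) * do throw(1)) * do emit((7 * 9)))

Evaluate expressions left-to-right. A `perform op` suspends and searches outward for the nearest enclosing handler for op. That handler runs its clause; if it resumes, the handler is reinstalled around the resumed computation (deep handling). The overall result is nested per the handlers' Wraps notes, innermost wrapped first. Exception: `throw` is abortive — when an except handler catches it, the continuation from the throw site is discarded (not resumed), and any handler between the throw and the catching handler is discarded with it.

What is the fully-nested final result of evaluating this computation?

Step-by-step:
emit(-2) @ H2 ⇒ out+=-2
throw(1) @ H0 caught ⇒ 18
H1 returns 18
H2 returns [-2, 18]
H3 returns [[-2, 18]]
= [[-2, 18]]

Answer: [[-2, 18]]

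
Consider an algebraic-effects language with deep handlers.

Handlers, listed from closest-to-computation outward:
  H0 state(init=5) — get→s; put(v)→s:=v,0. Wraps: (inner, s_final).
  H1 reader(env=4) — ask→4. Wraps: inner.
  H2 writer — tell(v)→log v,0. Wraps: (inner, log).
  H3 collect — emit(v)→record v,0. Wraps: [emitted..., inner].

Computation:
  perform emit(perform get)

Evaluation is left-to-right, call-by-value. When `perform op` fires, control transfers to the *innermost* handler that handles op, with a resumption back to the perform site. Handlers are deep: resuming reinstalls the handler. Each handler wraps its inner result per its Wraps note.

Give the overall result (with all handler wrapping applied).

Step-by-step:
get @ H0 ⇒ 5
emit(5) @ H3 ⇒ out+=5
H0 returns (0, 5)
H1 returns (0, 5)
H2 returns ((0, 5), ())
H3 returns [5, ((0, 5), ())]
= [5, ((0, 5), ())]

Answer: [5, ((0, 5), ())]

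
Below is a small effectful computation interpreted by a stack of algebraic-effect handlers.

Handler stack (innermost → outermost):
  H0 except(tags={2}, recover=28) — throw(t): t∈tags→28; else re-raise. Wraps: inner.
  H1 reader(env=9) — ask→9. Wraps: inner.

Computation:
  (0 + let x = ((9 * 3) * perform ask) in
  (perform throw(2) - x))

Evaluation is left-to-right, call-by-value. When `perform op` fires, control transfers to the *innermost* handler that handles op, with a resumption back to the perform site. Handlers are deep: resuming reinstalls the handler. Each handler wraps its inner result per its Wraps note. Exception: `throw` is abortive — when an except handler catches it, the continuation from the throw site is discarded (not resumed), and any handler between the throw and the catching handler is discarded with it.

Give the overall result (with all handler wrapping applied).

Answer: 28

Working:
ask @ H1 ⇒ 9
throw(2) @ H0 caught ⇒ 28
H1 returns 28
= 28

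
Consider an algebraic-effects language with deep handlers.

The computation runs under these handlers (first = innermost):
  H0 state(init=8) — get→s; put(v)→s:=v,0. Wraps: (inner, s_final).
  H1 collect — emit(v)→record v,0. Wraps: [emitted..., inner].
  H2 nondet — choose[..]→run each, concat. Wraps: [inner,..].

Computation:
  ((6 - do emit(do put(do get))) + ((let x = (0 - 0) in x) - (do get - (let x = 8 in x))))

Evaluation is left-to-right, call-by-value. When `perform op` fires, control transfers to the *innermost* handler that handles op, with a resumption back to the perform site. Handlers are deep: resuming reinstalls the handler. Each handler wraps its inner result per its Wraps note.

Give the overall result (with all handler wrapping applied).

Answer: [[0, (6, 8)]]

Evaluation trace:
get @ H0 ⇒ 8
put(8) @ H0 ⇒ s:=8
emit(0) @ H1 ⇒ out+=0
get @ H0 ⇒ 8
H0 returns (6, 8)
H1 returns [0, (6, 8)]
H2 returns [[0, (6, 8)]]
= [[0, (6, 8)]]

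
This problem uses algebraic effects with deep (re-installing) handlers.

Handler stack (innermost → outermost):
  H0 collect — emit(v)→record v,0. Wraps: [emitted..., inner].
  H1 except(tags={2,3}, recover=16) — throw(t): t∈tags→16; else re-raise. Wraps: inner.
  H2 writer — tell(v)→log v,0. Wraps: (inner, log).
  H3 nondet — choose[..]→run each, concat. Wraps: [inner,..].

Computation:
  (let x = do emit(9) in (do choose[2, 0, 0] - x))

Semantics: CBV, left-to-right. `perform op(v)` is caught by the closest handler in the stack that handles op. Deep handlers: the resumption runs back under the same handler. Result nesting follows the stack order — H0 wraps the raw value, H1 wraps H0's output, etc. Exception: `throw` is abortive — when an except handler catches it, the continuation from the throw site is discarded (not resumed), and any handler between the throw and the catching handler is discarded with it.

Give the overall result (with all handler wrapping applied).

Working:
emit(9) @ H0 ⇒ out+=9
choose[2, 0, 0] @ H3
  branch[0] choose=2:
    H0 returns [9, 2]
    H1 returns [9, 2]
    H2 returns ([9, 2], ())
    H3 returns [([9, 2], ())]
  branch[1] choose=0:
    H0 returns [9, 0]
    H1 returns [9, 0]
    H2 returns ([9, 0], ())
    H3 returns [([9, 0], ())]
  branch[2] choose=0:
    H0 returns [9, 0]
    H1 returns [9, 0]
    H2 returns ([9, 0], ())
    H3 returns [([9, 0], ())]
= [([9, 2], ()), ([9, 0], ()), ([9, 0], ())]

Answer: [([9, 2], ()), ([9, 0], ()), ([9, 0], ())]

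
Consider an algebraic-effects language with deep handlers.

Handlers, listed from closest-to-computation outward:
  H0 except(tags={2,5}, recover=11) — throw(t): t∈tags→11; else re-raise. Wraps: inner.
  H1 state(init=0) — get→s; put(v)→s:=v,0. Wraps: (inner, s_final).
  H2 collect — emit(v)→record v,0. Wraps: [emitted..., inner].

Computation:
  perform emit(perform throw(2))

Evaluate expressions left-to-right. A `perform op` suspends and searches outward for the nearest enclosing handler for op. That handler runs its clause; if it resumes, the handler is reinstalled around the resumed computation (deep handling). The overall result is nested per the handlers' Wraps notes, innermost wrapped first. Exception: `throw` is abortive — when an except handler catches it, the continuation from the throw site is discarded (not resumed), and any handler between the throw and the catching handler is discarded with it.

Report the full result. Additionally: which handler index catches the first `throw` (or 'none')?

Working:
throw(2) @ H0 caught ⇒ 11
H1 returns (11, 0)
H2 returns [(11, 0)]
= [(11, 0)]

Answer: [(11, 0)] ; first throw caught by: H0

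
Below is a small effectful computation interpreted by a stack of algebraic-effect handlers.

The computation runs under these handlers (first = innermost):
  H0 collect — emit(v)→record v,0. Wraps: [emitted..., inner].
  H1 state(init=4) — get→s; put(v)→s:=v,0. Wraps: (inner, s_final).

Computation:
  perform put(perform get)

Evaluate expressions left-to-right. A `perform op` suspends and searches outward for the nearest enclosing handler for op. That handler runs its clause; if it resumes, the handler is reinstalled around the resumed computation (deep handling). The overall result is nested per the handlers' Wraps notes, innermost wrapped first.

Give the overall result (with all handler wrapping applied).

Evaluation trace:
get @ H1 ⇒ 4
put(4) @ H1 ⇒ s:=4
H0 returns [0]
H1 returns ([0], 4)
= ([0], 4)

Answer: ([0], 4)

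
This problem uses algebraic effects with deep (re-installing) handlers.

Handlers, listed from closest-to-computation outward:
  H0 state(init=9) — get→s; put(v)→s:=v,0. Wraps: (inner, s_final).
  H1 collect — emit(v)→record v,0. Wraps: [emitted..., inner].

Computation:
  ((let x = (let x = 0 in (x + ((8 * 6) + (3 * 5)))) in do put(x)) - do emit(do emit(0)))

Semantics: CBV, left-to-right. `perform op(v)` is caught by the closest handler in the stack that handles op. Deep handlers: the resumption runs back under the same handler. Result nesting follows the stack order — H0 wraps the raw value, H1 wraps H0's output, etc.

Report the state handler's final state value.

Evaluation trace:
put(63) @ H0 ⇒ s:=63
emit(0) @ H1 ⇒ out+=0
emit(0) @ H1 ⇒ out+=0
H0 returns (0, 63)
H1 returns [0, 0, (0, 63)]
= [0, 0, (0, 63)]

Answer: 63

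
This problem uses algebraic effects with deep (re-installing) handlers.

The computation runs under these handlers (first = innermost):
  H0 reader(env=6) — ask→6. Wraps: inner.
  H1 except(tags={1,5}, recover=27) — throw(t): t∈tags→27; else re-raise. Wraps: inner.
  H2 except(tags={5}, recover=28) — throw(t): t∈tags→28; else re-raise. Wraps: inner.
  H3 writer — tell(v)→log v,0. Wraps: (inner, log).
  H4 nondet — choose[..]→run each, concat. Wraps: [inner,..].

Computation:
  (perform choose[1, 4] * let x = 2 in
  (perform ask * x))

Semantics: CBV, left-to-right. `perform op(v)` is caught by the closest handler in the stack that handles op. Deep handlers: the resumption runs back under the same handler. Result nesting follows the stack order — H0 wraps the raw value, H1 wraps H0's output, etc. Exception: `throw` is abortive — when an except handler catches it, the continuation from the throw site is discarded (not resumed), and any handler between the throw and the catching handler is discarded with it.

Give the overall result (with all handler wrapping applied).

Step-by-step:
choose[1, 4] @ H4
  branch[0] choose=1:
    ask @ H0 ⇒ 6
    H0 returns 12
    H1 returns 12
    H2 returns 12
    H3 returns (12, ())
    H4 returns [(12, ())]
  branch[1] choose=4:
    ask @ H0 ⇒ 6
    H0 returns 48
    H1 returns 48
    H2 returns 48
    H3 returns (48, ())
    H4 returns [(48, ())]
= [(12, ()), (48, ())]

Answer: [(12, ()), (48, ())]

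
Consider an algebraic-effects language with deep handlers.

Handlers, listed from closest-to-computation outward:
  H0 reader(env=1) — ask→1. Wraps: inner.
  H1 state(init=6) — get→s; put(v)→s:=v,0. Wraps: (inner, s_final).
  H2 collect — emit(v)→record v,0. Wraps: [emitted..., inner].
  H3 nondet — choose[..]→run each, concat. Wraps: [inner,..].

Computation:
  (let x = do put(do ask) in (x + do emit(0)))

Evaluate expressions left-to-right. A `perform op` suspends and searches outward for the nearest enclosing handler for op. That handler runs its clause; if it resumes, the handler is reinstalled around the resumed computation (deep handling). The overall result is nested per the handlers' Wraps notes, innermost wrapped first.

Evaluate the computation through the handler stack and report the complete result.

Answer: [[0, (0, 1)]]

Step-by-step:
ask @ H0 ⇒ 1
put(1) @ H1 ⇒ s:=1
emit(0) @ H2 ⇒ out+=0
H0 returns 0
H1 returns (0, 1)
H2 returns [0, (0, 1)]
H3 returns [[0, (0, 1)]]
= [[0, (0, 1)]]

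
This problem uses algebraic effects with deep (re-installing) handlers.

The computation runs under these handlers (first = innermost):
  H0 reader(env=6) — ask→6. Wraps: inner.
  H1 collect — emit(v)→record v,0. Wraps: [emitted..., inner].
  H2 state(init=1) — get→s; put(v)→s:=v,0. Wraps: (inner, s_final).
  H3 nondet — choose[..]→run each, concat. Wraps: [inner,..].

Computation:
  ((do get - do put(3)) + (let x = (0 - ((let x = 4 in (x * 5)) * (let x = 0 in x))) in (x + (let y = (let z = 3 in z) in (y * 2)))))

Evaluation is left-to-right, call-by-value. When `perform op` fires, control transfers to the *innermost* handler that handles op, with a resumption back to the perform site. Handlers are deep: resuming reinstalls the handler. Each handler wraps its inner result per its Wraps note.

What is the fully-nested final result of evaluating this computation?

Evaluation trace:
get @ H2 ⇒ 1
put(3) @ H2 ⇒ s:=3
H0 returns 7
H1 returns [7]
H2 returns ([7], 3)
H3 returns [([7], 3)]
= [([7], 3)]

Answer: [([7], 3)]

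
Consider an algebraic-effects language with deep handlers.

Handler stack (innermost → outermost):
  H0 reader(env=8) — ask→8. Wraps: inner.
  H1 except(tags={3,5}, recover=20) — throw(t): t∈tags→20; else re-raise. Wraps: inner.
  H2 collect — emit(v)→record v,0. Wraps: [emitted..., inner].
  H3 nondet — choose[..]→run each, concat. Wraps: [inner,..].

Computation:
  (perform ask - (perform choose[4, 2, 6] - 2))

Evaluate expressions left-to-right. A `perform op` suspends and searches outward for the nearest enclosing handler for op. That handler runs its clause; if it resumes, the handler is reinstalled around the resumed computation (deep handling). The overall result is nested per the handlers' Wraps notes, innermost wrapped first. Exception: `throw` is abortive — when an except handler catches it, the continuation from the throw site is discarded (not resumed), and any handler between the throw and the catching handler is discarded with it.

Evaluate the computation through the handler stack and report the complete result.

Evaluation trace:
ask @ H0 ⇒ 8
choose[4, 2, 6] @ H3
  branch[0] choose=4:
    H0 returns 6
    H1 returns 6
    H2 returns [6]
    H3 returns [[6]]
  branch[1] choose=2:
    H0 returns 8
    H1 returns 8
    H2 returns [8]
    H3 returns [[8]]
  branch[2] choose=6:
    H0 returns 4
    H1 returns 4
    H2 returns [4]
    H3 returns [[4]]
= [[6], [8], [4]]

Answer: [[6], [8], [4]]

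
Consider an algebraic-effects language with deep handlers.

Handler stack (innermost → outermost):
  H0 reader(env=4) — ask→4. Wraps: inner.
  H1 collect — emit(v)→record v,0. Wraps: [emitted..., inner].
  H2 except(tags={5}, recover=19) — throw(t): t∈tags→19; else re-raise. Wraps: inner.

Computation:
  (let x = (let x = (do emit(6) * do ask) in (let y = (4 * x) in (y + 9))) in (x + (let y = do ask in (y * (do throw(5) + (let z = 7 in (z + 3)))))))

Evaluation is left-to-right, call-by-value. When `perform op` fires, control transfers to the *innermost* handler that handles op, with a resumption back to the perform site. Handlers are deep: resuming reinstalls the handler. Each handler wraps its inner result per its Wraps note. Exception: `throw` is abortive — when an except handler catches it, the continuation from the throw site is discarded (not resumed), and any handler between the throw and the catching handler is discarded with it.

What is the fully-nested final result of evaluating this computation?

Working:
emit(6) @ H1 ⇒ out+=6
ask @ H0 ⇒ 4
ask @ H0 ⇒ 4
throw(5) @ H2 caught ⇒ 19
= 19

Answer: 19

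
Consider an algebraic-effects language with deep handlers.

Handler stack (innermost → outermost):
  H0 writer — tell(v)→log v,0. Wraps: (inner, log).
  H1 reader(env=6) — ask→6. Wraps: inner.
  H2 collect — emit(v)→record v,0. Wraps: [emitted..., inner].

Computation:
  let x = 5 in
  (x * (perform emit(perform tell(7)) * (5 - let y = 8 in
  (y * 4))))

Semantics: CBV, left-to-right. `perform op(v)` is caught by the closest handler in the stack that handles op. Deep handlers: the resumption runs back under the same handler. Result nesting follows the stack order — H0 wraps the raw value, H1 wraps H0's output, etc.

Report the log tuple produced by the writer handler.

Evaluation trace:
tell(7) @ H0 ⇒ log+=7
emit(0) @ H2 ⇒ out+=0
H0 returns (0, (7))
H1 returns (0, (7))
H2 returns [0, (0, (7))]
= [0, (0, (7))]

Answer: (7)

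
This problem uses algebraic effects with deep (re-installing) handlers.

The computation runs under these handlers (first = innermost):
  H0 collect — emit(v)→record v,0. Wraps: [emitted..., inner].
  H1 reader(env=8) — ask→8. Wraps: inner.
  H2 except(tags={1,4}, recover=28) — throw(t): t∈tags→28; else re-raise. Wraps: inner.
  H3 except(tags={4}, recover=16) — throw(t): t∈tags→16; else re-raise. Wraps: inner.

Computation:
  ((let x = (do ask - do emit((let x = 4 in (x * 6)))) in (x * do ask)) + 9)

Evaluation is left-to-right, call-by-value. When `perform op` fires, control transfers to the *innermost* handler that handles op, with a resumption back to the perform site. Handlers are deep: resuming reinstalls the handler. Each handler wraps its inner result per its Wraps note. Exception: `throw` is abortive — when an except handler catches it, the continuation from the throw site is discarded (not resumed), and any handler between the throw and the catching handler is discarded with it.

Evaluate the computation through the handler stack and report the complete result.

Working:
ask @ H1 ⇒ 8
emit(24) @ H0 ⇒ out+=24
ask @ H1 ⇒ 8
H0 returns [24, 73]
H1 returns [24, 73]
H2 returns [24, 73]
H3 returns [24, 73]
= [24, 73]

Answer: [24, 73]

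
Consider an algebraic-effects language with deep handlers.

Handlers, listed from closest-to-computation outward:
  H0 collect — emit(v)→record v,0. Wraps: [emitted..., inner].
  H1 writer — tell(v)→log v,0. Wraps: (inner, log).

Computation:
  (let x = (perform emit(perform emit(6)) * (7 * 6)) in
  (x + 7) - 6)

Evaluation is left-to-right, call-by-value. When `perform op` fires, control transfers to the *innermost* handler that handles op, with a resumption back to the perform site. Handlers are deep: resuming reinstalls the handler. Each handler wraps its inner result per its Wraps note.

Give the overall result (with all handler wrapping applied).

Answer: ([6, 0, 1], ())

Working:
emit(6) @ H0 ⇒ out+=6
emit(0) @ H0 ⇒ out+=0
H0 returns [6, 0, 1]
H1 returns ([6, 0, 1], ())
= ([6, 0, 1], ())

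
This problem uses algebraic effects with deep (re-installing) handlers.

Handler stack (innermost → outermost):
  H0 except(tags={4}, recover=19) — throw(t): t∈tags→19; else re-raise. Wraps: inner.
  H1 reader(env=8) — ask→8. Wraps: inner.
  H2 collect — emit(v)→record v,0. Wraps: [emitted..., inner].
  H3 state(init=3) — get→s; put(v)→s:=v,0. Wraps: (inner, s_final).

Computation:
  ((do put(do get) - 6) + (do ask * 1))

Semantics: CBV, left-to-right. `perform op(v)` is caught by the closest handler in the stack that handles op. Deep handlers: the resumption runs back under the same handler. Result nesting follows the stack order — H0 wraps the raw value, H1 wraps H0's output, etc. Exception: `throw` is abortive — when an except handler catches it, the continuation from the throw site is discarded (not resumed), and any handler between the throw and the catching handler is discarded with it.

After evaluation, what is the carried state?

Answer: 3

Evaluation trace:
get @ H3 ⇒ 3
put(3) @ H3 ⇒ s:=3
ask @ H1 ⇒ 8
H0 returns 2
H1 returns 2
H2 returns [2]
H3 returns ([2], 3)
= ([2], 3)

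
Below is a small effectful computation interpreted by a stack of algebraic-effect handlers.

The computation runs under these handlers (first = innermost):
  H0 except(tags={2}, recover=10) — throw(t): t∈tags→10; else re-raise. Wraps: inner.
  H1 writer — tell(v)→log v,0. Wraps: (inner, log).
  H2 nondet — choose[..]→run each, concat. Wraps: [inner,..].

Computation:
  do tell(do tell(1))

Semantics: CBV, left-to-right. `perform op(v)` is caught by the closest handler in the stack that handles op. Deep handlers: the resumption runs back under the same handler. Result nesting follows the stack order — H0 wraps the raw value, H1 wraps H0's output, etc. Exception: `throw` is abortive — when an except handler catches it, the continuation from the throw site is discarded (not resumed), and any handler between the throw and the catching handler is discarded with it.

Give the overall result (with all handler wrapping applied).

Working:
tell(1) @ H1 ⇒ log+=1
tell(0) @ H1 ⇒ log+=0
H0 returns 0
H1 returns (0, (1, 0))
H2 returns [(0, (1, 0))]
= [(0, (1, 0))]

Answer: [(0, (1, 0))]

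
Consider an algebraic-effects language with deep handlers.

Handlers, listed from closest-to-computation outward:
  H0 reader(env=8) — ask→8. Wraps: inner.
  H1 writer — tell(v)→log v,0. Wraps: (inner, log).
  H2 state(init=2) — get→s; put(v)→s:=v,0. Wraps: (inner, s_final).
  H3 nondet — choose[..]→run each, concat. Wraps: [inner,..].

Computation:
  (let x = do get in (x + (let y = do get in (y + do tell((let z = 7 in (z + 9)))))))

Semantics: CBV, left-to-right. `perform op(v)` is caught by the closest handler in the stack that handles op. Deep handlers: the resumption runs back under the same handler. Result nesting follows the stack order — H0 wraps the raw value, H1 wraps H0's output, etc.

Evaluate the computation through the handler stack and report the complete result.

Working:
get @ H2 ⇒ 2
get @ H2 ⇒ 2
tell(16) @ H1 ⇒ log+=16
H0 returns 4
H1 returns (4, (16))
H2 returns ((4, (16)), 2)
H3 returns [((4, (16)), 2)]
= [((4, (16)), 2)]

Answer: [((4, (16)), 2)]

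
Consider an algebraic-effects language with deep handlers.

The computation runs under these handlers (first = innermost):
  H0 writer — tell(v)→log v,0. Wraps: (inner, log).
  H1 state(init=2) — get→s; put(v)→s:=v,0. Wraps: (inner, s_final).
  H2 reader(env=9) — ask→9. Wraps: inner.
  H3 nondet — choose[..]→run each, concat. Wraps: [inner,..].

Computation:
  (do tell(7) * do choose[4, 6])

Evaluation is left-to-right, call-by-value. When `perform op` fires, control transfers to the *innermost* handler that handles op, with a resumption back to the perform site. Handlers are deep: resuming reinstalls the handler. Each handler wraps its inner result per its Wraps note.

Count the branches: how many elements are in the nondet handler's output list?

Answer: 2

Working:
tell(7) @ H0 ⇒ log+=7
choose[4, 6] @ H3
  branch[0] choose=4:
    H0 returns (0, (7))
    H1 returns ((0, (7)), 2)
    H2 returns ((0, (7)), 2)
    H3 returns [((0, (7)), 2)]
  branch[1] choose=6:
    H0 returns (0, (7))
    H1 returns ((0, (7)), 2)
    H2 returns ((0, (7)), 2)
    H3 returns [((0, (7)), 2)]
= [((0, (7)), 2), ((0, (7)), 2)]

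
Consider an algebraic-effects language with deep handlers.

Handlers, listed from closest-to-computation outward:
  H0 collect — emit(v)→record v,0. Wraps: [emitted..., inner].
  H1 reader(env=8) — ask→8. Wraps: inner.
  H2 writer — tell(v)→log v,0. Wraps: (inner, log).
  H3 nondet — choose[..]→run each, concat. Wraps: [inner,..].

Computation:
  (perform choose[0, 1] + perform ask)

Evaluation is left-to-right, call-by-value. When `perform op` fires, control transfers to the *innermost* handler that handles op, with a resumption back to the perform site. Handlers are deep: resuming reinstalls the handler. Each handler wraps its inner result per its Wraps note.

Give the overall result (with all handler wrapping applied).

Step-by-step:
choose[0, 1] @ H3
  branch[0] choose=0:
    ask @ H1 ⇒ 8
    H0 returns [8]
    H1 returns [8]
    H2 returns ([8], ())
    H3 returns [([8], ())]
  branch[1] choose=1:
    ask @ H1 ⇒ 8
    H0 returns [9]
    H1 returns [9]
    H2 returns ([9], ())
    H3 returns [([9], ())]
= [([8], ()), ([9], ())]

Answer: [([8], ()), ([9], ())]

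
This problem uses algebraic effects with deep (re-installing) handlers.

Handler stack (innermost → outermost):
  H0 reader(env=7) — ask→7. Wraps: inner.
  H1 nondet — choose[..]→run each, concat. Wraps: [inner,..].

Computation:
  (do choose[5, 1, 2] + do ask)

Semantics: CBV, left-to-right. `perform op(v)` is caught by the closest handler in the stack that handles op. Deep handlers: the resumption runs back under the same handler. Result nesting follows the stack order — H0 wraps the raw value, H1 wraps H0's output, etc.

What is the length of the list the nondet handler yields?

Evaluation trace:
choose[5, 1, 2] @ H1
  branch[0] choose=5:
    ask @ H0 ⇒ 7
    H0 returns 12
    H1 returns [12]
  branch[1] choose=1:
    ask @ H0 ⇒ 7
    H0 returns 8
    H1 returns [8]
  branch[2] choose=2:
    ask @ H0 ⇒ 7
    H0 returns 9
    H1 returns [9]
= [12, 8, 9]

Answer: 3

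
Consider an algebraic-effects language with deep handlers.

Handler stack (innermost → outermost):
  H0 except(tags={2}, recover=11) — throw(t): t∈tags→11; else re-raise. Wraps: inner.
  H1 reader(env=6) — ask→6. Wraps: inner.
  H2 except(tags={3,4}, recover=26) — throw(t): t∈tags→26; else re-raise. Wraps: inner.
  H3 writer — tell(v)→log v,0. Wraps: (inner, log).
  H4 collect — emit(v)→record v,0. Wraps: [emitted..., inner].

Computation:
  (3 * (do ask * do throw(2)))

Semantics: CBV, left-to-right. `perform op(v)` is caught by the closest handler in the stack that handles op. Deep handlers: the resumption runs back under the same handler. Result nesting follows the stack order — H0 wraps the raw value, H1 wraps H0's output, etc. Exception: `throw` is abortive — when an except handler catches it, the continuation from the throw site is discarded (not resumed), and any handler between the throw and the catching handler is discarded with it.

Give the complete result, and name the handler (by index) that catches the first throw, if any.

Answer: [(11, ())] ; first throw caught by: H0

Working:
ask @ H1 ⇒ 6
throw(2) @ H0 caught ⇒ 11
H1 returns 11
H2 returns 11
H3 returns (11, ())
H4 returns [(11, ())]
= [(11, ())]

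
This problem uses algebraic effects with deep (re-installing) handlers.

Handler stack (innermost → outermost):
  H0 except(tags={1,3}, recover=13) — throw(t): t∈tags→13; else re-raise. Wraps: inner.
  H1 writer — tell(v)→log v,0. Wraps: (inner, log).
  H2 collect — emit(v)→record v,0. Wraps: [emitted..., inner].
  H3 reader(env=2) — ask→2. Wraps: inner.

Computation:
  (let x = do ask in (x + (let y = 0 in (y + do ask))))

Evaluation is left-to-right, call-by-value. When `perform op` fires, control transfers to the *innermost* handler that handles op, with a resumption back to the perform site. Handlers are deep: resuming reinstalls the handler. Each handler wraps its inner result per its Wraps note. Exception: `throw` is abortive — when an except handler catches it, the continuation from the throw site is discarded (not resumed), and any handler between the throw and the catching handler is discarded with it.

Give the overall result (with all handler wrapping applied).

Answer: [(4, ())]

Step-by-step:
ask @ H3 ⇒ 2
ask @ H3 ⇒ 2
H0 returns 4
H1 returns (4, ())
H2 returns [(4, ())]
H3 returns [(4, ())]
= [(4, ())]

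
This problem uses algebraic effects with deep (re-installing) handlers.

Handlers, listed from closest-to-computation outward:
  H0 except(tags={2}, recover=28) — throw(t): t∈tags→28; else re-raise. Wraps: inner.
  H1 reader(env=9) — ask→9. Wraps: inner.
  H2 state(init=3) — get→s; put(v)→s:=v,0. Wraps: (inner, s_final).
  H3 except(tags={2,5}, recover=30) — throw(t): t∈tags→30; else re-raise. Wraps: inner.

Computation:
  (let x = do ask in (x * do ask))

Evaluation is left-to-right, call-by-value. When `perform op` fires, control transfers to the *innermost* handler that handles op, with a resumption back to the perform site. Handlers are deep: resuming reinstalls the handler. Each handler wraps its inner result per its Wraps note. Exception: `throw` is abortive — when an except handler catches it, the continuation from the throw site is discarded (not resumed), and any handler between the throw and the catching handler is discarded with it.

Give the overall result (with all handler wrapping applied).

Evaluation trace:
ask @ H1 ⇒ 9
ask @ H1 ⇒ 9
H0 returns 81
H1 returns 81
H2 returns (81, 3)
H3 returns (81, 3)
= (81, 3)

Answer: (81, 3)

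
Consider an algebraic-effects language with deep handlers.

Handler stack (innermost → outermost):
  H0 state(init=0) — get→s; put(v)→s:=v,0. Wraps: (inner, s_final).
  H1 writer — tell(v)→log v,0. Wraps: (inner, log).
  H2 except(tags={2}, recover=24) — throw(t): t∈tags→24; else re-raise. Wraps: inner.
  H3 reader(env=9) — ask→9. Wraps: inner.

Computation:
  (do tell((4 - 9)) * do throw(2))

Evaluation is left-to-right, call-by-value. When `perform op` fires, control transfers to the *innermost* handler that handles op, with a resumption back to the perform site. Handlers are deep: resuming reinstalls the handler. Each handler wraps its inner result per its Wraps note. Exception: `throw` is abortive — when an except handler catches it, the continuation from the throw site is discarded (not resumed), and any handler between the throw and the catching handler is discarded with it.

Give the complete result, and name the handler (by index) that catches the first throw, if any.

Answer: 24 ; first throw caught by: H2

Step-by-step:
tell(-5) @ H1 ⇒ log+=-5
throw(2) @ H2 caught ⇒ 24
H3 returns 24
= 24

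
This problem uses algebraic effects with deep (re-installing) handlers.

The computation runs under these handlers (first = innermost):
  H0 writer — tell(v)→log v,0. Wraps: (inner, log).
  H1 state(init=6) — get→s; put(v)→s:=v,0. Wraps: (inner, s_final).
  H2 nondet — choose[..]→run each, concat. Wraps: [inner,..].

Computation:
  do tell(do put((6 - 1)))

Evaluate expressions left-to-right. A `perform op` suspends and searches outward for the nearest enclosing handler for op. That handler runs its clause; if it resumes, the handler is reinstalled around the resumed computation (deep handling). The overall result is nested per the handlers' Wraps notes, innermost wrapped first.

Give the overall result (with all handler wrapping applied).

Evaluation trace:
put(5) @ H1 ⇒ s:=5
tell(0) @ H0 ⇒ log+=0
H0 returns (0, (0))
H1 returns ((0, (0)), 5)
H2 returns [((0, (0)), 5)]
= [((0, (0)), 5)]

Answer: [((0, (0)), 5)]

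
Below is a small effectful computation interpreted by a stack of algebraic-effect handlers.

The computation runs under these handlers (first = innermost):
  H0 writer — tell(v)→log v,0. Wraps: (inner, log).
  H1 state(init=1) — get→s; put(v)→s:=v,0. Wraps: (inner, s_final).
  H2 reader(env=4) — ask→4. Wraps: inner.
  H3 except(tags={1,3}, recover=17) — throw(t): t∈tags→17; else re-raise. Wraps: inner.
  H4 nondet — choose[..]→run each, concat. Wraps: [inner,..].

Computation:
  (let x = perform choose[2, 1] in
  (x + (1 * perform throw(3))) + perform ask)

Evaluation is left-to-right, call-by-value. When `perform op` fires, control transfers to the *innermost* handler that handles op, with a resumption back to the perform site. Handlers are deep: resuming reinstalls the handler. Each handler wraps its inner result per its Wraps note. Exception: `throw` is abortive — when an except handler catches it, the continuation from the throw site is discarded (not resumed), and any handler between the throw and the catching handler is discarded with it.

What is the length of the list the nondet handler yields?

Answer: 2

Working:
choose[2, 1] @ H4
  branch[0] choose=2:
    throw(3) @ H3 caught ⇒ 17
    H4 returns [17]
  branch[1] choose=1:
    throw(3) @ H3 caught ⇒ 17
    H4 returns [17]
= [17, 17]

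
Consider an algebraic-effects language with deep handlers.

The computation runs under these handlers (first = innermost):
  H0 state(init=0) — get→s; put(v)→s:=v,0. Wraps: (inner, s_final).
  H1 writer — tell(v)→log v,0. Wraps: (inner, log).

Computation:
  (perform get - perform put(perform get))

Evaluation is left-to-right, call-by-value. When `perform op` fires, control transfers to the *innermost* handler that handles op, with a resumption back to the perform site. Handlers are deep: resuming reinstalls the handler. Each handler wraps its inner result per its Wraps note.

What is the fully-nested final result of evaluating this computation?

Evaluation trace:
get @ H0 ⇒ 0
get @ H0 ⇒ 0
put(0) @ H0 ⇒ s:=0
H0 returns (0, 0)
H1 returns ((0, 0), ())
= ((0, 0), ())

Answer: ((0, 0), ())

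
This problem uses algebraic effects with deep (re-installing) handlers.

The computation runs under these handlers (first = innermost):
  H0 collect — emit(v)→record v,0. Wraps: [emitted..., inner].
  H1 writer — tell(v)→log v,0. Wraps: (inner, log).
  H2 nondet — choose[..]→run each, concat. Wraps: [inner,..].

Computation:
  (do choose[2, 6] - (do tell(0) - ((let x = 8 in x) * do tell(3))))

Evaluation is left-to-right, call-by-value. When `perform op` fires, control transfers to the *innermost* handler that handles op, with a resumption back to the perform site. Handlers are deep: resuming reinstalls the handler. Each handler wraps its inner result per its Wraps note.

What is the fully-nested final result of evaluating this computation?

Answer: [([2], (0, 3)), ([6], (0, 3))]

Step-by-step:
choose[2, 6] @ H2
  branch[0] choose=2:
    tell(0) @ H1 ⇒ log+=0
    tell(3) @ H1 ⇒ log+=3
    H0 returns [2]
    H1 returns ([2], (0, 3))
    H2 returns [([2], (0, 3))]
  branch[1] choose=6:
    tell(0) @ H1 ⇒ log+=0
    tell(3) @ H1 ⇒ log+=3
    H0 returns [6]
    H1 returns ([6], (0, 3))
    H2 returns [([6], (0, 3))]
= [([2], (0, 3)), ([6], (0, 3))]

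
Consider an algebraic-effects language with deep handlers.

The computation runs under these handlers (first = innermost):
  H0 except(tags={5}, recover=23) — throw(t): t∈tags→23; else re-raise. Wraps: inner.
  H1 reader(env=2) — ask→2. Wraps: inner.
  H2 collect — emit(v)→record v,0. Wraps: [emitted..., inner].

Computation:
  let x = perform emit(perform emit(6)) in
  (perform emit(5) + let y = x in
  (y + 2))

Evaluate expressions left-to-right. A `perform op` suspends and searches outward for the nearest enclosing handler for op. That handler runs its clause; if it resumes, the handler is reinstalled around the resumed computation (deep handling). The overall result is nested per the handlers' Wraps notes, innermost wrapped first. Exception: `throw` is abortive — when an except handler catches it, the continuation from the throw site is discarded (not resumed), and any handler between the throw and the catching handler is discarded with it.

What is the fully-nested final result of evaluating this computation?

Answer: [6, 0, 5, 2]

Working:
emit(6) @ H2 ⇒ out+=6
emit(0) @ H2 ⇒ out+=0
emit(5) @ H2 ⇒ out+=5
H0 returns 2
H1 returns 2
H2 returns [6, 0, 5, 2]
= [6, 0, 5, 2]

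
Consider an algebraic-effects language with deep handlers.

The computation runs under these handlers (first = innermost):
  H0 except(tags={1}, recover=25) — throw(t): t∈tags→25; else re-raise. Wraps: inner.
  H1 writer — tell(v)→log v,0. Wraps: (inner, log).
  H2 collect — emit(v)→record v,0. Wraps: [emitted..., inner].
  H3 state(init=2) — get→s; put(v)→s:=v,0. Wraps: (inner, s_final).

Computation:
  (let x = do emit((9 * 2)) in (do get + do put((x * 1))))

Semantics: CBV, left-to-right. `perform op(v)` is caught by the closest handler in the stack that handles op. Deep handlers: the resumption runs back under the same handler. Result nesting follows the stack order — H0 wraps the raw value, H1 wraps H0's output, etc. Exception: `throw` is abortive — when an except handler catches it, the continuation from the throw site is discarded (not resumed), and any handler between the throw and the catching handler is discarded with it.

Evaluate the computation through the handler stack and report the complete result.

Answer: ([18, (2, ())], 0)

Step-by-step:
emit(18) @ H2 ⇒ out+=18
get @ H3 ⇒ 2
put(0) @ H3 ⇒ s:=0
H0 returns 2
H1 returns (2, ())
H2 returns [18, (2, ())]
H3 returns ([18, (2, ())], 0)
= ([18, (2, ())], 0)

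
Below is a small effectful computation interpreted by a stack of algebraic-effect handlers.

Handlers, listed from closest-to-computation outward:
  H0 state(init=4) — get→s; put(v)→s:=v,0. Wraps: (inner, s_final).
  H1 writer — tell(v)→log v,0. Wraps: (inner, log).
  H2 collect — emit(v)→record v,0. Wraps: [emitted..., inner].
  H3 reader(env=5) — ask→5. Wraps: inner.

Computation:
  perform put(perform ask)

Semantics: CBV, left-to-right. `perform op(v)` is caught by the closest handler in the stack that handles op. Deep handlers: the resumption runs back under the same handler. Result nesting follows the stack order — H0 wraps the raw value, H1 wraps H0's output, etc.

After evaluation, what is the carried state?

Working:
ask @ H3 ⇒ 5
put(5) @ H0 ⇒ s:=5
H0 returns (0, 5)
H1 returns ((0, 5), ())
H2 returns [((0, 5), ())]
H3 returns [((0, 5), ())]
= [((0, 5), ())]

Answer: 5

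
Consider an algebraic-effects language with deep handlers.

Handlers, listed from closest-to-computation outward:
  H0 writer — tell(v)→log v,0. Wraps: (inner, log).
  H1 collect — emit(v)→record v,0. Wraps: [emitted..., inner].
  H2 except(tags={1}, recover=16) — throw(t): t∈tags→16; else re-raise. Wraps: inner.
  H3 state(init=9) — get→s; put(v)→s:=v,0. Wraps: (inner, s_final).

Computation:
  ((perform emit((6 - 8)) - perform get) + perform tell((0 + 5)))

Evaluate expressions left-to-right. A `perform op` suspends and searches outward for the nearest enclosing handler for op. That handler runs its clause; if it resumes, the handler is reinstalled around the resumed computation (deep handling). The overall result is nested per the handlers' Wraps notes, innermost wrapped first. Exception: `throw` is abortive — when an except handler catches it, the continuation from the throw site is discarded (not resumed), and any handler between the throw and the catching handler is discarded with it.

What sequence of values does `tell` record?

Working:
emit(-2) @ H1 ⇒ out+=-2
get @ H3 ⇒ 9
tell(5) @ H0 ⇒ log+=5
H0 returns (-9, (5))
H1 returns [-2, (-9, (5))]
H2 returns [-2, (-9, (5))]
H3 returns ([-2, (-9, (5))], 9)
= ([-2, (-9, (5))], 9)

Answer: (5)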